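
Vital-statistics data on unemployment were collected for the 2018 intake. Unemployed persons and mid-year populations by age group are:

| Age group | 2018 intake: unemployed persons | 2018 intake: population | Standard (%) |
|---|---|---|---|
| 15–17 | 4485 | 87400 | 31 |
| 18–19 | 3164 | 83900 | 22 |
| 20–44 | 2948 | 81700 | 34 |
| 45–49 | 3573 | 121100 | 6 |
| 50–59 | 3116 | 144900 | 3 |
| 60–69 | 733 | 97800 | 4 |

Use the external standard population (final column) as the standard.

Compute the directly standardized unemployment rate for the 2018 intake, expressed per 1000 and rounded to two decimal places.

Age-specific rates per 1000 for the 2018 intake: 51.316, 37.712, 36.083, 29.505, 21.504, 7.495.
Standard weights: 0.31, 0.22, 0.34, 0.06, 0.03, 0.04.
Standardized rate: 0.3100×51.316 + 0.2200×37.712 + 0.3400×36.083 + 0.0600×29.505 + 0.0300×21.504 + 0.0400×7.495 = 39.1879 per 1000.

39.19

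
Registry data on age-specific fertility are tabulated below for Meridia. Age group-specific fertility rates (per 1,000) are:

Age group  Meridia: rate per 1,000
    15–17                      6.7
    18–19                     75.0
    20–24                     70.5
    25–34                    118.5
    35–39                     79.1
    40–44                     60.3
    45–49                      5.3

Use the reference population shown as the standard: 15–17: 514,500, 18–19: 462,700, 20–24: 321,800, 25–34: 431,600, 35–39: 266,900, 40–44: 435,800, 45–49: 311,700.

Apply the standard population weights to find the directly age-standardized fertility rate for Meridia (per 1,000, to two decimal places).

58.66

Standard total = 2,745,000; weights = 0.1874, 0.1686, 0.1172, 0.1572, 0.0972, 0.1588, 0.1136.
Standardized rate: 0.1874×6.7 + 0.1686×75.0 + 0.1172×70.5 + 0.1572×118.5 + 0.0972×79.1 + 0.1588×60.3 + 0.1136×5.3 = 58.6607 per 1,000.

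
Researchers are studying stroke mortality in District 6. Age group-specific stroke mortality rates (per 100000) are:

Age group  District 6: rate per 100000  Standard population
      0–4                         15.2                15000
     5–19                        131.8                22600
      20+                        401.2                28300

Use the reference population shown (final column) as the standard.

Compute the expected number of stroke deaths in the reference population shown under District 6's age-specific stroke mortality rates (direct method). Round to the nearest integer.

146

Expected stroke deaths = Σ (standard pop × age-specific rate ÷ 100000)
= 15000×15.2/100000 + 22600×131.8/100000 + 28300×401.2/100000
= 2.28 + 29.79 + 113.54 = 145.61.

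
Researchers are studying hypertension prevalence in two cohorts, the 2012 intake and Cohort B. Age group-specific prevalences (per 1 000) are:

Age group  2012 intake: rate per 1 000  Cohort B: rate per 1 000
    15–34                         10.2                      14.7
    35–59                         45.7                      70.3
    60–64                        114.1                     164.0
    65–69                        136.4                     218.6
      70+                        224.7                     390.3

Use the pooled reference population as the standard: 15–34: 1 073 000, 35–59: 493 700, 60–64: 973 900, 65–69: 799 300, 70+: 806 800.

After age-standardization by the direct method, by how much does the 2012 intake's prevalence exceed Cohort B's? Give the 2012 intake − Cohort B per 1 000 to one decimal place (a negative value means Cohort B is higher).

-63.9

Standard total = 4 146 700; weights = 0.2588, 0.1191, 0.2349, 0.1928, 0.1946.
The 2012 intake: 0.2588×10.2 + 0.1191×45.7 + 0.2349×114.1 + 0.1928×136.4 + 0.1946×224.7 = 104.8885 per 1 000.
Cohort B: 0.2588×14.7 + 0.1191×70.3 + 0.2349×164.0 + 0.1928×218.6 + 0.1946×390.3 = 168.7657 per 1 000.
Difference = 104.8885 − 168.7657 = -63.8772.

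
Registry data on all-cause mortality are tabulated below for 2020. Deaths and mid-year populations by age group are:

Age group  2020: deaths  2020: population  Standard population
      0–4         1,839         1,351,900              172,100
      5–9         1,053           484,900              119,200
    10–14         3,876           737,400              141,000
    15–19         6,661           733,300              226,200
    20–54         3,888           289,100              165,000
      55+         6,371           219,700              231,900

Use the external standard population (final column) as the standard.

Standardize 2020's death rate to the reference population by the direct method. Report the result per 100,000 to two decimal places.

1159.05

Age-specific rates per 100,000 for 2020: 136.03, 217.16, 525.63, 908.36, 1344.86, 2899.86.
Standard total = 1,055,400; weights = 0.1631, 0.1129, 0.1336, 0.2143, 0.1563, 0.2197.
Standardized rate: 0.1631×136.03 + 0.1129×217.16 + 0.1336×525.63 + 0.2143×908.36 + 0.1563×1344.86 + 0.2197×2899.86 = 1159.0504 per 100,000.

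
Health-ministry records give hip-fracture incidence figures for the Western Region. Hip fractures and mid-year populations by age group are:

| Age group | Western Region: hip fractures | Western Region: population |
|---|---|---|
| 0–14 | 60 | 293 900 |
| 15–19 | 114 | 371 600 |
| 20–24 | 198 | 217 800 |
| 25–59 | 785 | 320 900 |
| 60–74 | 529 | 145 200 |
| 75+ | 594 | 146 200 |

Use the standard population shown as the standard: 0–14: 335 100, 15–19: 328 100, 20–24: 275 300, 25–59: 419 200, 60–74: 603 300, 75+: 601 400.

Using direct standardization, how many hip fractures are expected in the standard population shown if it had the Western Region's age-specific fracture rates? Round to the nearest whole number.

6086

Age-specific rates per 100 000 for the Western Region: 20.42, 30.68, 90.91, 244.62, 364.33, 406.29.
Expected hip fractures = Σ (standard pop × age-specific rate ÷ 100 000)
= 335 100×20.42/100 000 + 328 100×30.68/100 000 + 275 300×90.91/100 000 + 419 200×244.62/100 000 + 603 300×364.33/100 000 + 601 400×406.29/100 000
= 68.41 + 100.66 + 250.27 + 1025.47 + 2197.97 + 2443.44 = 6086.22.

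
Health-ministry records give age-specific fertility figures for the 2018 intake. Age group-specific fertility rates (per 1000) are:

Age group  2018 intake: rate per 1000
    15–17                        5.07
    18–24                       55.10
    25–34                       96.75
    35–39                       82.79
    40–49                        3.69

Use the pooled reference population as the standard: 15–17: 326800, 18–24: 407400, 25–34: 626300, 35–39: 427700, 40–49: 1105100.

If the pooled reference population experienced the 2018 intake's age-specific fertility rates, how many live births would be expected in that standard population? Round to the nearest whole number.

124186

Expected live births = Σ (standard pop × age-specific rate ÷ 1000)
= 326800×5.07/1000 + 407400×55.10/1000 + 626300×96.75/1000 + 427700×82.79/1000 + 1105100×3.69/1000
= 1656.88 + 22447.74 + 60594.53 + 35409.28 + 4077.82 = 124186.24.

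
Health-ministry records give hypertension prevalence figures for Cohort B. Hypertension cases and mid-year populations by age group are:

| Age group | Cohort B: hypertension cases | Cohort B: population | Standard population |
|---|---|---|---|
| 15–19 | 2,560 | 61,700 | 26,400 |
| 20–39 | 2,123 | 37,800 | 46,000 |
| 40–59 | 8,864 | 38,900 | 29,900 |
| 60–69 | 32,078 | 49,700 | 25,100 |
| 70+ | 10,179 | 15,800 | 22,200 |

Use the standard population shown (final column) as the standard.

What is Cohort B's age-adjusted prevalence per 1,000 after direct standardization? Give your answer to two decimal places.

Age-specific rates per 1,000 for Cohort B: 41.491, 56.164, 227.866, 645.433, 644.241.
Standard total = 149,600; weights = 0.1765, 0.3075, 0.1999, 0.1678, 0.1484.
Standardized rate: 0.1765×41.491 + 0.3075×56.164 + 0.1999×227.866 + 0.1678×645.433 + 0.1484×644.241 = 274.0281 per 1,000.

274.03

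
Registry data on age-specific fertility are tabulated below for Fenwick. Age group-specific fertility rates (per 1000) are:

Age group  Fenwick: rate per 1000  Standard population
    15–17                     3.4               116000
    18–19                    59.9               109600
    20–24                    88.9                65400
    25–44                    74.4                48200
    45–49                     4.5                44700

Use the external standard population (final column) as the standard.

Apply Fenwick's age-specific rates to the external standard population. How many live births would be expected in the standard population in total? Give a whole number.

16561

Expected live births = Σ (standard pop × age-specific rate ÷ 1000)
= 116000×3.4/1000 + 109600×59.9/1000 + 65400×88.9/1000 + 48200×74.4/1000 + 44700×4.5/1000
= 394.40 + 6565.04 + 5814.06 + 3586.08 + 201.15 = 16560.73.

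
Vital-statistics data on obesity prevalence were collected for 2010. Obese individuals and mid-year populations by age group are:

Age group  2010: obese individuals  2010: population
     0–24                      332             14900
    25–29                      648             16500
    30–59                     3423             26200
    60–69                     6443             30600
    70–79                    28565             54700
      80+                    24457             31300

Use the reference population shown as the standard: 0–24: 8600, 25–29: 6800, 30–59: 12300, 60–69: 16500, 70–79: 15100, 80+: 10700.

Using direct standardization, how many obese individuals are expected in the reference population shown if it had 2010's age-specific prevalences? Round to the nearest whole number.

Age-specific rates per 1000 for 2010: 22.282, 39.273, 130.649, 210.556, 522.212, 781.374.
Expected obese individuals = Σ (standard pop × age-specific rate ÷ 1000)
= 8600×22.282/1000 + 6800×39.273/1000 + 12300×130.649/1000 + 16500×210.556/1000 + 15100×522.212/1000 + 10700×781.374/1000
= 191.62 + 267.05 + 1606.98 + 3474.17 + 7885.40 + 8360.70 = 21785.93.

21786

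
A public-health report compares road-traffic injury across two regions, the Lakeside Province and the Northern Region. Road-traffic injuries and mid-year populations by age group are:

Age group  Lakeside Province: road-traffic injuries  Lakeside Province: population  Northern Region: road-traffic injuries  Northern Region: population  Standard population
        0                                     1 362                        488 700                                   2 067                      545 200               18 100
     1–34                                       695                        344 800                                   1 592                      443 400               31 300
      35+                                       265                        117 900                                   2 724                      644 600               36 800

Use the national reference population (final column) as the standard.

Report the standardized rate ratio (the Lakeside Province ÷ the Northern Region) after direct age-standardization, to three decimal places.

Age-specific rates per 100 000 for the Lakeside Province: 278.70, 201.57, 224.77.
For the Northern Region: 379.13, 359.04, 422.59.
Standard total = 86 200; weights = 0.2100, 0.3631, 0.4269.
The Lakeside Province: 0.2100×278.70 + 0.3631×201.57 + 0.4269×224.77 = 227.6668 per 100 000.
The Northern Region: 0.2100×379.13 + 0.3631×359.04 + 0.4269×422.59 = 390.3885 per 100 000.
Ratio = 227.6668 ÷ 390.3885 = 0.58318.

0.583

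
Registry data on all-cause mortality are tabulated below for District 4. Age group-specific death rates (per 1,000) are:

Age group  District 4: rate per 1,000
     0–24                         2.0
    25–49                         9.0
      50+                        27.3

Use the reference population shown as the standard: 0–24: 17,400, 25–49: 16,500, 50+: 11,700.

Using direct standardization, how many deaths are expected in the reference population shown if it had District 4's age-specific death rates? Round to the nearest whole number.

Expected deaths = Σ (standard pop × age-specific rate ÷ 1,000)
= 17,400×2.0/1,000 + 16,500×9.0/1,000 + 11,700×27.3/1,000
= 34.80 + 148.50 + 319.41 = 502.71.

503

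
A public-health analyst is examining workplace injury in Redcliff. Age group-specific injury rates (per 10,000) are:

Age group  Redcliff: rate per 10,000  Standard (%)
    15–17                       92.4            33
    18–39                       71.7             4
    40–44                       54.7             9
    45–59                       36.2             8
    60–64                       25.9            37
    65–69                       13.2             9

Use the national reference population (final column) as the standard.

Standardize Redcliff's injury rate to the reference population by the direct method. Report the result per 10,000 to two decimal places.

51.95

Standard weights: 0.33, 0.04, 0.09, 0.08, 0.37, 0.09.
Standardized rate: 0.3300×92.4 + 0.0400×71.7 + 0.0900×54.7 + 0.0800×36.2 + 0.3700×25.9 + 0.0900×13.2 = 51.9500 per 10,000.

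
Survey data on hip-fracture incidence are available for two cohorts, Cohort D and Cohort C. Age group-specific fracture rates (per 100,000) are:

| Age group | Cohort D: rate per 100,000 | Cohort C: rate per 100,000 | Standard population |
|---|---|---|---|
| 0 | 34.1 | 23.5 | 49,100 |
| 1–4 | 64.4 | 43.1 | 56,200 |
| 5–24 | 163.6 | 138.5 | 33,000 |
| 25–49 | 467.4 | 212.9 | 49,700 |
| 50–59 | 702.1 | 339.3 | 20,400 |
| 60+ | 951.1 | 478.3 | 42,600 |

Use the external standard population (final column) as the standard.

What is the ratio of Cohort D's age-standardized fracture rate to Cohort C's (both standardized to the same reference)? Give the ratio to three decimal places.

Standard total = 251,000; weights = 0.1956, 0.2239, 0.1315, 0.1980, 0.0813, 0.1697.
Cohort D: 0.1956×34.1 + 0.2239×64.4 + 0.1315×163.6 + 0.1980×467.4 + 0.0813×702.1 + 0.1697×951.1 = 353.6329 per 100,000.
Cohort C: 0.1956×23.5 + 0.2239×43.1 + 0.1315×138.5 + 0.1980×212.9 + 0.0813×339.3 + 0.1697×478.3 = 183.3665 per 100,000.
Ratio = 353.6329 ÷ 183.3665 = 1.92856.

1.929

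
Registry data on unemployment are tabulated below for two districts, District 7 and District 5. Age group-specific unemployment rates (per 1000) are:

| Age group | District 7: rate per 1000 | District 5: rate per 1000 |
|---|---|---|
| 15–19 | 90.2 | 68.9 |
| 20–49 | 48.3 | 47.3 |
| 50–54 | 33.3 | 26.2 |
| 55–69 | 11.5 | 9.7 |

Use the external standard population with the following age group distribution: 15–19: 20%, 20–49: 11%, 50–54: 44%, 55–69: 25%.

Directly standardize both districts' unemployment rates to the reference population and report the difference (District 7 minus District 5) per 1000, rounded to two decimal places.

Standard weights: 0.20, 0.11, 0.44, 0.25.
District 7: 0.2000×90.2 + 0.1100×48.3 + 0.4400×33.3 + 0.2500×11.5 = 40.8800 per 1000.
District 5: 0.2000×68.9 + 0.1100×47.3 + 0.4400×26.2 + 0.2500×9.7 = 32.9360 per 1000.
Difference = 40.8800 − 32.9360 = 7.9440.

7.94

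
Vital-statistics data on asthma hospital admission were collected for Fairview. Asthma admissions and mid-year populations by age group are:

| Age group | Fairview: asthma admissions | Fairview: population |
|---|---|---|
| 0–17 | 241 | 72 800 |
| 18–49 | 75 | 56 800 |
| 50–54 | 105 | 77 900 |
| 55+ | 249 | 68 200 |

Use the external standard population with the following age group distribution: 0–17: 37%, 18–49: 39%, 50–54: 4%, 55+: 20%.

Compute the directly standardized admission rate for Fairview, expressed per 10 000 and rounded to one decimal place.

Age-specific rates per 10 000 for Fairview: 33.10, 13.20, 13.48, 36.51.
Standard weights: 0.37, 0.39, 0.04, 0.20.
Standardized rate: 0.3700×33.10 + 0.3900×13.20 + 0.0400×13.48 + 0.2000×36.51 = 25.2395 per 10 000.

25.2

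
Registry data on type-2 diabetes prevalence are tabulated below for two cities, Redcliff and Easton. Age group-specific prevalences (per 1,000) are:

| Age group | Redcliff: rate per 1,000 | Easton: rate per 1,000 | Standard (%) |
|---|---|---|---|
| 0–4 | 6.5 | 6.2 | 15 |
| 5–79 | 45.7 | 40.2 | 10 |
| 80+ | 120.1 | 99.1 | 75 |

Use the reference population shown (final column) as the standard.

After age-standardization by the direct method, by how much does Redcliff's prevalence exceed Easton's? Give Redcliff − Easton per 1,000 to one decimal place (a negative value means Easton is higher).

Standard weights: 0.15, 0.10, 0.75.
Redcliff: 0.1500×6.5 + 0.1000×45.7 + 0.7500×120.1 = 95.6200 per 1,000.
Easton: 0.1500×6.2 + 0.1000×40.2 + 0.7500×99.1 = 79.2750 per 1,000.
Difference = 95.6200 − 79.2750 = 16.3450.

16.3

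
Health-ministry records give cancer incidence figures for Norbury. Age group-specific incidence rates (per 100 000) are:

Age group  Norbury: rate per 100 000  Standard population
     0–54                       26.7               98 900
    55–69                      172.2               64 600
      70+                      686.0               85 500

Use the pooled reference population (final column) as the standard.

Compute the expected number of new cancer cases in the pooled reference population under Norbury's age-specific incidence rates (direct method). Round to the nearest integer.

Expected new cancer cases = Σ (standard pop × age-specific rate ÷ 100 000)
= 98 900×26.7/100 000 + 64 600×172.2/100 000 + 85 500×686.0/100 000
= 26.41 + 111.24 + 586.53 = 724.18.

724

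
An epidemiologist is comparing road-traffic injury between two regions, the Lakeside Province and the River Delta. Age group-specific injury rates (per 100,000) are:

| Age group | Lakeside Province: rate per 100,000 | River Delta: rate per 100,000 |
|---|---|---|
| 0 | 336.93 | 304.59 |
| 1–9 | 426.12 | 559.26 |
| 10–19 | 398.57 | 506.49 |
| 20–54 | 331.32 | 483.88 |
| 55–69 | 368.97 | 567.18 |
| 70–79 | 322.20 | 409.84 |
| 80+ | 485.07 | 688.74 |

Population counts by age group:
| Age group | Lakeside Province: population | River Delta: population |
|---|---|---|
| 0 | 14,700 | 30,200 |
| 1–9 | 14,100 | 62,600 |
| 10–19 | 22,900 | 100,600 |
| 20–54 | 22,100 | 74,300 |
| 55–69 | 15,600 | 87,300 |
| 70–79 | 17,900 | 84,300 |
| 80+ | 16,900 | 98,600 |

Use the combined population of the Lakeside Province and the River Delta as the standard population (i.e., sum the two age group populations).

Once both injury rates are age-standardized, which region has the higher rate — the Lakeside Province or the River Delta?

Combined standard total = 662,100; weights = 0.0678, 0.1158, 0.1865, 0.1456, 0.1554, 0.1544, 0.1744.
The Lakeside Province: 0.0678×336.93 + 0.1158×426.12 + 0.1865×398.57 + 0.1456×331.32 + 0.1554×368.97 + 0.1544×322.20 + 0.1744×485.07 = 386.4909 per 100,000.
The River Delta: 0.0678×304.59 + 0.1158×559.26 + 0.1865×506.49 + 0.1456×483.88 + 0.1554×567.18 + 0.1544×409.84 + 0.1744×688.74 = 521.9254 per 100,000.

River Delta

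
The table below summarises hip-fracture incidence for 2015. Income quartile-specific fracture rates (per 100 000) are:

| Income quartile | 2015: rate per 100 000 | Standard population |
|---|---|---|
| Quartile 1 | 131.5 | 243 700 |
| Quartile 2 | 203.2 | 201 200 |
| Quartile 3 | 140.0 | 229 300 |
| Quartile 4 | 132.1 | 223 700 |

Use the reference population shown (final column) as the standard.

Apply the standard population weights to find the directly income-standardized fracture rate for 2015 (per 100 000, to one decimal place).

149.9

Standard total = 897 900; weights = 0.2714, 0.2241, 0.2554, 0.2491.
Standardized rate: 0.2714×131.5 + 0.2241×203.2 + 0.2554×140.0 + 0.2491×132.1 = 149.8866 per 100 000.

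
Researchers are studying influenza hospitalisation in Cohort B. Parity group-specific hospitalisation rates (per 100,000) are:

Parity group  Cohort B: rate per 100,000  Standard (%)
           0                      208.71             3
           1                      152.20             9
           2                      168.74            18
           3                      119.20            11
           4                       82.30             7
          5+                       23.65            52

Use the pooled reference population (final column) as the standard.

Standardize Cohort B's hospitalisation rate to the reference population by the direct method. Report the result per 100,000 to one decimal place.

81.5

Standard weights: 0.03, 0.09, 0.18, 0.11, 0.07, 0.52.
Standardized rate: 0.0300×208.71 + 0.0900×152.20 + 0.1800×168.74 + 0.1100×119.20 + 0.0700×82.30 + 0.5200×23.65 = 81.5035 per 100,000.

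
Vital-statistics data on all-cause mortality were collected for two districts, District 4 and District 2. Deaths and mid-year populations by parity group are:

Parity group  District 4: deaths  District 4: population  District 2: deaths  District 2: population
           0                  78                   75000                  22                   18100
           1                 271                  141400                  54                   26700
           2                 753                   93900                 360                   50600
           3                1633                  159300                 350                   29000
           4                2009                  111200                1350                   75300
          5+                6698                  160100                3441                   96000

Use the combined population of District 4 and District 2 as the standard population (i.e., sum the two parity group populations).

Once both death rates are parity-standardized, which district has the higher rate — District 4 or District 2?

Parity-specific rates per 1000 for District 4: 1.040, 1.917, 8.019, 10.251, 18.067, 41.836.
For District 2: 1.215, 2.022, 7.115, 12.069, 17.928, 35.844.
Combined standard total = 1036600; weights = 0.0898, 0.1622, 0.1394, 0.1817, 0.1799, 0.2471.
District 4: 0.0898×1.040 + 0.1622×1.917 + 0.1394×8.019 + 0.1817×10.251 + 0.1799×18.067 + 0.2471×41.836 = 16.9706 per 1000.
District 2: 0.0898×1.215 + 0.1622×2.022 + 0.1394×7.115 + 0.1817×12.069 + 0.1799×17.928 + 0.2471×35.844 = 15.7023 per 1000.
The crude rates (15.44 vs 18.86) would put District 2 higher, but that reflects its parity composition; once standardized to a common parity structure, District 4 has the higher underlying rate.

District 4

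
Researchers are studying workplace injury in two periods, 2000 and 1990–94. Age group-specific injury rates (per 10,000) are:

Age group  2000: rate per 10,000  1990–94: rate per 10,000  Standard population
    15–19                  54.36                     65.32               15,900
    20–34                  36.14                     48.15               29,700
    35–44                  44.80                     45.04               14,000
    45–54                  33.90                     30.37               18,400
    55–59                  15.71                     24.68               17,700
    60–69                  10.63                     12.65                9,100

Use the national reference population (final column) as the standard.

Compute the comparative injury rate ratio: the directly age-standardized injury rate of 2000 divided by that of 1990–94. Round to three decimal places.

Standard total = 104,800; weights = 0.1517, 0.2834, 0.1336, 0.1756, 0.1689, 0.0868.
2000: 0.1517×54.36 + 0.2834×36.14 + 0.1336×44.80 + 0.1756×33.90 + 0.1689×15.71 + 0.0868×10.63 = 34.0023 per 10,000.
1990–94: 0.1517×65.32 + 0.2834×48.15 + 0.1336×45.04 + 0.1756×30.37 + 0.1689×24.68 + 0.0868×12.65 = 40.1714 per 10,000.
Ratio = 34.0023 ÷ 40.1714 = 0.84643.

0.846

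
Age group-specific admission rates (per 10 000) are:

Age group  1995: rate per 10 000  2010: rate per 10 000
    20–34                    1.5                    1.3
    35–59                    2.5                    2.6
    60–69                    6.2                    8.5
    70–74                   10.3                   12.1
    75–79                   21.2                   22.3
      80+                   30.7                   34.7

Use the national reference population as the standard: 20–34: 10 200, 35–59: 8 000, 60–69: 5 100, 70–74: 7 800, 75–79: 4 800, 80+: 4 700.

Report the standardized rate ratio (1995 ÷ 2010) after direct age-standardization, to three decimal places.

Standard total = 40 600; weights = 0.2512, 0.1970, 0.1256, 0.1921, 0.1182, 0.1158.
1995: 0.2512×1.5 + 0.1970×2.5 + 0.1256×6.2 + 0.1921×10.3 + 0.1182×21.2 + 0.1158×30.7 = 9.6874 per 10 000.
2010: 0.2512×1.3 + 0.1970×2.6 + 0.1256×8.5 + 0.1921×12.1 + 0.1182×22.3 + 0.1158×34.7 = 10.8847 per 10 000.
Ratio = 9.6874 ÷ 10.8847 = 0.89000.

0.890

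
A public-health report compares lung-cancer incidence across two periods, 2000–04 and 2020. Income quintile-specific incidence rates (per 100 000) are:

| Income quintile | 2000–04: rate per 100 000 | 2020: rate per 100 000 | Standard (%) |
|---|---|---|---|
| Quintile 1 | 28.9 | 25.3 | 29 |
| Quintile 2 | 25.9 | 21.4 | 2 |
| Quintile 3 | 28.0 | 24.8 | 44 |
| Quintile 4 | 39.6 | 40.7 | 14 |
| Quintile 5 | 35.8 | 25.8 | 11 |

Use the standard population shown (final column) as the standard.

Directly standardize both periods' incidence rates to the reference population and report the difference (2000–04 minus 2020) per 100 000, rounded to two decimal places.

Standard weights: 0.29, 0.02, 0.44, 0.14, 0.11.
2000–04: 0.2900×28.9 + 0.0200×25.9 + 0.4400×28.0 + 0.1400×39.6 + 0.1100×35.8 = 30.7010 per 100 000.
2020: 0.2900×25.3 + 0.0200×21.4 + 0.4400×24.8 + 0.1400×40.7 + 0.1100×25.8 = 27.2130 per 100 000.
Difference = 30.7010 − 27.2130 = 3.4880.

3.49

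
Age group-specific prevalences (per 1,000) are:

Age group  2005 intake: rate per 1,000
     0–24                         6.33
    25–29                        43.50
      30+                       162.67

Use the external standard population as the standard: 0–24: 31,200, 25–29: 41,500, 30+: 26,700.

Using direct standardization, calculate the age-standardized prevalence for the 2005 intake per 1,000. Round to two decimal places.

63.84

Standard total = 99,400; weights = 0.3139, 0.4175, 0.2686.
Standardized rate: 0.3139×6.33 + 0.4175×43.50 + 0.2686×162.67 = 63.8434 per 1,000.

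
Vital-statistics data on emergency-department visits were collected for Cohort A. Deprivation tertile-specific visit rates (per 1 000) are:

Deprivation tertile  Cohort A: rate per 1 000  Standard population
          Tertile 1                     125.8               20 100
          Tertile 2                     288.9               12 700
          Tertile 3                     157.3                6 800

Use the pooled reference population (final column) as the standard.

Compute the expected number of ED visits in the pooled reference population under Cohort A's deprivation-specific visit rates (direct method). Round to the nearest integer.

7267

Expected ED visits = Σ (standard pop × deprivation-specific rate ÷ 1 000)
= 20 100×125.8/1 000 + 12 700×288.9/1 000 + 6 800×157.3/1 000
= 2528.58 + 3669.03 + 1069.64 = 7267.25.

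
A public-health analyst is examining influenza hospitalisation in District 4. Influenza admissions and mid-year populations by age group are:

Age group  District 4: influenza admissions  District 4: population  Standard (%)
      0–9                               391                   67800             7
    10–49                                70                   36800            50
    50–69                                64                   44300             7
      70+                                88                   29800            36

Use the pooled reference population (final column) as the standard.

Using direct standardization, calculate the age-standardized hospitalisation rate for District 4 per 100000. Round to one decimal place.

Age-specific rates per 100000 for District 4: 576.70, 190.22, 144.47, 295.30.
Standard weights: 0.07, 0.50, 0.07, 0.36.
Standardized rate: 0.0700×576.70 + 0.5000×190.22 + 0.0700×144.47 + 0.3600×295.30 = 251.8990 per 100000.

251.9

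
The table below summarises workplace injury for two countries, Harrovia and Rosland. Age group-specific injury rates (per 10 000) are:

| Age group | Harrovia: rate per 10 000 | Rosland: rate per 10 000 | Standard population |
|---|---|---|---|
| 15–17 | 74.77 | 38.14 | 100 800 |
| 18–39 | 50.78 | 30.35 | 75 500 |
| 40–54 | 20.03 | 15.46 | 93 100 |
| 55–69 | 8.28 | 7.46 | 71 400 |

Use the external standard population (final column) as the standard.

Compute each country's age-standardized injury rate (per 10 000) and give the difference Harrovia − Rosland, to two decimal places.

Standard total = 340 800; weights = 0.2958, 0.2215, 0.2732, 0.2095.
Harrovia: 0.2958×74.77 + 0.2215×50.78 + 0.2732×20.03 + 0.2095×8.28 = 40.5713 per 10 000.
Rosland: 0.2958×38.14 + 0.2215×30.35 + 0.2732×15.46 + 0.2095×7.46 = 23.7908 per 10 000.
Difference = 40.5713 − 23.7908 = 16.7805.

16.78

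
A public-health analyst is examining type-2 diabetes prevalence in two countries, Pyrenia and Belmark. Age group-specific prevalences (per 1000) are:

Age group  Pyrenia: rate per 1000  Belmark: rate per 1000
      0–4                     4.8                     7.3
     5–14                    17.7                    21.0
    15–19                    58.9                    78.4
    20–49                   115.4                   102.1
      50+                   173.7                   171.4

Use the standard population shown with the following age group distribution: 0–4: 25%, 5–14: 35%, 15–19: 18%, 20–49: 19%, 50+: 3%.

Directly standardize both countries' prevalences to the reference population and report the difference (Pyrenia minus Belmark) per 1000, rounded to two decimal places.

-2.69

Standard weights: 0.25, 0.35, 0.18, 0.19, 0.03.
Pyrenia: 0.2500×4.8 + 0.3500×17.7 + 0.1800×58.9 + 0.1900×115.4 + 0.0300×173.7 = 45.1340 per 1000.
Belmark: 0.2500×7.3 + 0.3500×21.0 + 0.1800×78.4 + 0.1900×102.1 + 0.0300×171.4 = 47.8280 per 1000.
Difference = 45.1340 − 47.8280 = -2.6940.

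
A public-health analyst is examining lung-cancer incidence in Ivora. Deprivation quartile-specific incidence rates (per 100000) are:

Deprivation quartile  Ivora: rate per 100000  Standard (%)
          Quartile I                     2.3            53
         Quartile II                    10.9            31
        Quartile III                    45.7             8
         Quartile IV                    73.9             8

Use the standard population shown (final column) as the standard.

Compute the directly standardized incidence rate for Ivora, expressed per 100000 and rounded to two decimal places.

Standard weights: 0.53, 0.31, 0.08, 0.08.
Standardized rate: 0.5300×2.3 + 0.3100×10.9 + 0.0800×45.7 + 0.0800×73.9 = 14.1660 per 100000.

14.17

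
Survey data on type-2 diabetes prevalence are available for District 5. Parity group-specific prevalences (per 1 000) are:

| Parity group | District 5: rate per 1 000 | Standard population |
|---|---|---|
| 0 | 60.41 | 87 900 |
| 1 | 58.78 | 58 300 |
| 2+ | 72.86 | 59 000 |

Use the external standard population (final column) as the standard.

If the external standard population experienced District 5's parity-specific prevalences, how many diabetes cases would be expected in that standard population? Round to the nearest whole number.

13036

Expected diabetes cases = Σ (standard pop × parity-specific rate ÷ 1 000)
= 87 900×60.41/1 000 + 58 300×58.78/1 000 + 59 000×72.86/1 000
= 5310.04 + 3426.87 + 4298.74 = 13035.65.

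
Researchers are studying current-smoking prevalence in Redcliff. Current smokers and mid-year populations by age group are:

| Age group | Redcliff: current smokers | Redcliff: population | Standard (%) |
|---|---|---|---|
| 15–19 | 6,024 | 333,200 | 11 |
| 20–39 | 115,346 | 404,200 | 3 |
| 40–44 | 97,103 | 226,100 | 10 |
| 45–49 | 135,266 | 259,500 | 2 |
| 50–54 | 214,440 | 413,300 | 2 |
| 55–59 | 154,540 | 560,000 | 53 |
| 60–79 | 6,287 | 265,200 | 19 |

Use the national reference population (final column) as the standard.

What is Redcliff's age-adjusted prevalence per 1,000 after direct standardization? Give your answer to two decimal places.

225.06

Age-specific rates per 1,000 for Redcliff: 18.079, 285.369, 429.469, 521.256, 518.848, 275.964, 23.707.
Standard weights: 0.11, 0.03, 0.10, 0.02, 0.02, 0.53, 0.19.
Standardized rate: 0.1100×18.079 + 0.0300×285.369 + 0.1000×429.469 + 0.0200×521.256 + 0.0200×518.848 + 0.5300×275.964 + 0.1900×23.707 = 225.0641 per 1,000.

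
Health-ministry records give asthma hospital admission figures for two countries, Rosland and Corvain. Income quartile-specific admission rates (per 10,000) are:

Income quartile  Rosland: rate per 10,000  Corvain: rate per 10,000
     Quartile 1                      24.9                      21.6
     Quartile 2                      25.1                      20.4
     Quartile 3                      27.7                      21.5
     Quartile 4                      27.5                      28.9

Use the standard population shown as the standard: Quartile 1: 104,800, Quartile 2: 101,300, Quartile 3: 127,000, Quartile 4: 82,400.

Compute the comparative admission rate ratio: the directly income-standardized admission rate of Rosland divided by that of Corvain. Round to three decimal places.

Standard total = 415,500; weights = 0.2522, 0.2438, 0.3057, 0.1983.
Rosland: 0.2522×24.9 + 0.2438×25.1 + 0.3057×27.7 + 0.1983×27.5 = 26.3202 per 10,000.
Corvain: 0.2522×21.6 + 0.2438×20.4 + 0.3057×21.5 + 0.1983×28.9 = 22.7246 per 10,000.
Ratio = 26.3202 ÷ 22.7246 = 1.15823.

1.158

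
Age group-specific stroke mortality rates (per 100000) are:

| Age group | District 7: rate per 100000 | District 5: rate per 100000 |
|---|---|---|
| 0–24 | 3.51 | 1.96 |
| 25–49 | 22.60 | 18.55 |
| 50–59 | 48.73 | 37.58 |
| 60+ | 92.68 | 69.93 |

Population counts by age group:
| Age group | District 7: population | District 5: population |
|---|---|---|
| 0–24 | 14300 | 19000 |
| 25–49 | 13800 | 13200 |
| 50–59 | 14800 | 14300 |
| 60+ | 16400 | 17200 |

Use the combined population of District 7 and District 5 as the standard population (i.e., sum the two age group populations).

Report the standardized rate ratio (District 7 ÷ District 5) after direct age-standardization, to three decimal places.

1.312

Combined standard total = 123000; weights = 0.2707, 0.2195, 0.2366, 0.2732.
District 7: 0.2707×3.51 + 0.2195×22.60 + 0.2366×48.73 + 0.2732×92.68 = 42.7575 per 100000.
District 5: 0.2707×1.96 + 0.2195×18.55 + 0.2366×37.58 + 0.2732×69.93 = 32.5963 per 100000.
Ratio = 42.7575 ÷ 32.5963 = 1.31173.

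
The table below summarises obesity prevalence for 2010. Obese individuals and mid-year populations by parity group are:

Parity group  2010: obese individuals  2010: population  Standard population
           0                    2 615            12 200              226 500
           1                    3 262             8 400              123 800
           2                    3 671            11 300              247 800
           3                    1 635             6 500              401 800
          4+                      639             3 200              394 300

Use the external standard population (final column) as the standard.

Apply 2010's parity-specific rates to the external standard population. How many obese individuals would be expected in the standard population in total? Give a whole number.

Parity-specific rates per 1 000 for 2010: 214.344, 388.333, 324.867, 251.538, 199.688.
Expected obese individuals = Σ (standard pop × parity-specific rate ÷ 1 000)
= 226 500×214.344/1 000 + 123 800×388.333/1 000 + 247 800×324.867/1 000 + 401 800×251.538/1 000 + 394 300×199.688/1 000
= 48548.98 + 48075.67 + 80502.11 + 101068.15 + 78736.78 = 356931.68.

356932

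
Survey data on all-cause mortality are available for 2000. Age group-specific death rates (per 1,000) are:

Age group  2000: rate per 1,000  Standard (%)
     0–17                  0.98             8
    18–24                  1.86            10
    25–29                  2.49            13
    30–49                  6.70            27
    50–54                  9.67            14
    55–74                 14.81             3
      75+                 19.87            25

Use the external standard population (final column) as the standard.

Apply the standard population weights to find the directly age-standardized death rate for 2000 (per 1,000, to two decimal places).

Standard weights: 0.08, 0.10, 0.13, 0.27, 0.14, 0.03, 0.25.
Standardized rate: 0.0800×0.98 + 0.1000×1.86 + 0.1300×2.49 + 0.2700×6.70 + 0.1400×9.67 + 0.0300×14.81 + 0.2500×19.87 = 9.1627 per 1,000.

9.16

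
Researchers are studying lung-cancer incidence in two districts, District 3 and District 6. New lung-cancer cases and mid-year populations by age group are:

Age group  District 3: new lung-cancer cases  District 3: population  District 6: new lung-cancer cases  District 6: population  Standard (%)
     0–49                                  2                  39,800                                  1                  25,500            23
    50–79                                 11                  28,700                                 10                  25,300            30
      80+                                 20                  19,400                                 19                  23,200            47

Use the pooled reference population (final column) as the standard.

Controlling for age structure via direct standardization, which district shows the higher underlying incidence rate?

Age-specific rates per 100,000 for District 3: 5.03, 38.33, 103.09.
For District 6: 3.92, 39.53, 81.90.
Standard weights: 0.23, 0.30, 0.47.
District 3: 0.2300×5.03 + 0.3000×38.33 + 0.4700×103.09 = 61.1076 per 100,000.
District 6: 0.2300×3.92 + 0.3000×39.53 + 0.4700×81.90 = 51.2510 per 100,000.
The crude rates (37.54 vs 40.54) would put District 6 higher, but that reflects its age composition; once standardized to a common age structure, District 3 has the higher underlying rate.

District 3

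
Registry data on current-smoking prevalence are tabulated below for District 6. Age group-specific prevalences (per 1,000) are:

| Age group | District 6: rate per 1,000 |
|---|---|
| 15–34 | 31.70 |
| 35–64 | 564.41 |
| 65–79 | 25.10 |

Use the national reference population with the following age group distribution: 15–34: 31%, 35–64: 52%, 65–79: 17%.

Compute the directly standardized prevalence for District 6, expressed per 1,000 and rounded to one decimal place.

307.6

Standard weights: 0.31, 0.52, 0.17.
Standardized rate: 0.3100×31.70 + 0.5200×564.41 + 0.1700×25.10 = 307.5872 per 1,000.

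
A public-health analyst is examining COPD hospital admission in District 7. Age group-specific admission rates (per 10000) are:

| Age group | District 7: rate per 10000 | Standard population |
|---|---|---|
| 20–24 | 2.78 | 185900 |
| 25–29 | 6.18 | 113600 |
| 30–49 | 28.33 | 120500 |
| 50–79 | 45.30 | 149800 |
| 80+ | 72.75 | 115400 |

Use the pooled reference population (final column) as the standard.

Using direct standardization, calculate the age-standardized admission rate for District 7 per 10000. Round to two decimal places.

28.92

Standard total = 685200; weights = 0.2713, 0.1658, 0.1759, 0.2186, 0.1684.
Standardized rate: 0.2713×2.78 + 0.1658×6.18 + 0.1759×28.33 + 0.2186×45.30 + 0.1684×72.75 = 28.9170 per 10000.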